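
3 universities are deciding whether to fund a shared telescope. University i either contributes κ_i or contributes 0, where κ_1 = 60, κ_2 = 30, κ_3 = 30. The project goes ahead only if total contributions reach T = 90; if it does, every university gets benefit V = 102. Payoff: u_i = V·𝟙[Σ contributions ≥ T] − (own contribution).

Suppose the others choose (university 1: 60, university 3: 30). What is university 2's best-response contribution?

0

Others' total = 90 ≥ 90; contributing adds cost 30 for no extra benefit.
Best response: 0.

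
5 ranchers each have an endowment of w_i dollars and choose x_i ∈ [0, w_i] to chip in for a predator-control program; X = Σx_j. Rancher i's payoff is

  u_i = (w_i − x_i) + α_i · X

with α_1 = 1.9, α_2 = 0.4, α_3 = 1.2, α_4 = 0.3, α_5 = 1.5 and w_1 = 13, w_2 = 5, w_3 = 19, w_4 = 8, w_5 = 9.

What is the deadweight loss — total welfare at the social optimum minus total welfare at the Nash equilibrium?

55.9

∂u_i/∂x_i = α_i − 1, so rancher i contributes w_i if α_i > 1, else 0.
α_i > 1 for i ∈ {1, 3, 5}; NE contributions (13, 0, 19, 0, 9), X = 41.
W^NE = Σw_i − X^NE + (Σα_i)·X^NE = 54 + 4.3·41 = 230.3.
Planner: ∂(Σu_j)/∂x_i = Σα_j − 1 = 4.3 > 0, so everyone contributes w_i; X^SO = 54, W^SO = 54 + 4.3·54 = 286.2.
Deadweight loss = 55.9.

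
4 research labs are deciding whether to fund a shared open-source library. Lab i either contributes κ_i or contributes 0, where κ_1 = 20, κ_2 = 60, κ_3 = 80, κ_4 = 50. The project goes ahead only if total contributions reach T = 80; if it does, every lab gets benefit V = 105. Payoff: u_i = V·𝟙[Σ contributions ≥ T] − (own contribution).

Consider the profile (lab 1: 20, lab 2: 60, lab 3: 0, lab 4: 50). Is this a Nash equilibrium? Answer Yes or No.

Total = 130 ≥ 80: provided.
Lab 1 (pledges 20, payoff 85): dropping to 0 → total 110, payoff 105. Profitable deviation.

No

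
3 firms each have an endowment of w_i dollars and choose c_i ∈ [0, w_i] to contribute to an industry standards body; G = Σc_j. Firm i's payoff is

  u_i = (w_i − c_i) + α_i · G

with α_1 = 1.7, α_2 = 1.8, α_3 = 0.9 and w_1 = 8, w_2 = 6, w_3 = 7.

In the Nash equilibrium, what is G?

∂u_i/∂c_i = α_i − 1, so firm i contributes w_i if α_i > 1, else 0.
α_i > 1 for i ∈ {1, 2}; NE contributions (8, 6, 0), G = 14.

14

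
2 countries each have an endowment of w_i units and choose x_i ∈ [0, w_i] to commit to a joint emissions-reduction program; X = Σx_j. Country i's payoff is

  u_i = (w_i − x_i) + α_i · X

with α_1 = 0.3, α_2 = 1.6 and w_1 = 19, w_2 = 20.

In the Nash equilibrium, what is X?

∂u_i/∂x_i = α_i − 1, so country i contributes w_i if α_i > 1, else 0.
α_i > 1 for i ∈ {2}; NE contributions (0, 20), X = 20.

20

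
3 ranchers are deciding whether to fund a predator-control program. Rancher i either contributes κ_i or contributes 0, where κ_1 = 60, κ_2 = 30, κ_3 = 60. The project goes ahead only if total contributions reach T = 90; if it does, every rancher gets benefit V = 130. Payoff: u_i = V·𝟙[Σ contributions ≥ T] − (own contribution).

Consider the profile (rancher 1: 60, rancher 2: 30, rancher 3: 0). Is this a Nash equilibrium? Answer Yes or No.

Total = 90 ≥ 90: provided.
Rancher 1 (pledges 60, payoff 70): dropping to 0 → total 30, payoff 0. No gain.
Rancher 2 (pledges 30, payoff 100): dropping to 0 → total 60, payoff 0. No gain.
Rancher 3 (pledges 0, payoff 130): pledging 60 → total 150, payoff 70. No gain.

Yes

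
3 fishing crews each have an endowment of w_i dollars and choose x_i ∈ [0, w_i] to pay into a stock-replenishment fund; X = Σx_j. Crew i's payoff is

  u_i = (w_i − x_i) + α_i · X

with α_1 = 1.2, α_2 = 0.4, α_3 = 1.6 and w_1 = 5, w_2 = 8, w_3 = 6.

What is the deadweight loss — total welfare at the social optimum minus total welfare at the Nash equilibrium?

∂u_i/∂x_i = α_i − 1, so crew i contributes w_i if α_i > 1, else 0.
α_i > 1 for i ∈ {1, 3}; NE contributions (5, 0, 6), X = 11.
W^NE = Σw_i − X^NE + (Σα_i)·X^NE = 19 + 2.2·11 = 43.2.
Planner: ∂(Σu_j)/∂x_i = Σα_j − 1 = 2.2 > 0, so everyone contributes w_i; X^SO = 19, W^SO = 19 + 2.2·19 = 60.8.
Deadweight loss = 17.6.

17.6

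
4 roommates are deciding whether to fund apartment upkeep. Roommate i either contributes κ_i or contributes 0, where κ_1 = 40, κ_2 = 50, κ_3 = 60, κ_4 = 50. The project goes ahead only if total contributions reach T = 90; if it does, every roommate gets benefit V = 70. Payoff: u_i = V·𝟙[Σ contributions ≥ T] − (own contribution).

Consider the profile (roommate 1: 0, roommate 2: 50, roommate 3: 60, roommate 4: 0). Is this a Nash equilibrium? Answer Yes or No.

Yes

Total = 110 ≥ 90: provided.
Roommate 1 (pledges 0, payoff 70): pledging 40 → total 150, payoff 30. No gain.
Roommate 2 (pledges 50, payoff 20): dropping to 0 → total 60, payoff 0. No gain.
Roommate 3 (pledges 60, payoff 10): dropping to 0 → total 50, payoff 0. No gain.
Roommate 4 (pledges 0, payoff 70): pledging 50 → total 160, payoff 20. No gain.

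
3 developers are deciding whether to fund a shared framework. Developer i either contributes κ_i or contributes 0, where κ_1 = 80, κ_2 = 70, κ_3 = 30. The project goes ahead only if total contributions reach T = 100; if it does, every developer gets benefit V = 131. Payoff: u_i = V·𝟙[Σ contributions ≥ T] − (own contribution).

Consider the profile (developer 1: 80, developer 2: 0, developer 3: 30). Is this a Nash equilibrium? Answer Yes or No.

Total = 110 ≥ 100: provided.
Developer 1 (pledges 80, payoff 51): dropping to 0 → total 30, payoff 0. No gain.
Developer 2 (pledges 0, payoff 131): pledging 70 → total 180, payoff 61. No gain.
Developer 3 (pledges 30, payoff 101): dropping to 0 → total 80, payoff 0. No gain.

Yes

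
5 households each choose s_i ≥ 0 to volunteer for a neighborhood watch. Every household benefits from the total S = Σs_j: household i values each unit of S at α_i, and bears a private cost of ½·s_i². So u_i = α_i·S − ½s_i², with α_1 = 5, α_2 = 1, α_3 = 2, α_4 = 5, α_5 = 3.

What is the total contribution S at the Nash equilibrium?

Household i's FOC: ∂u_i/∂s_i = α_i − s_i = 0, so s_i* = α_i.
NE contributions = (5, 1, 2, 5, 3); S = 16.

16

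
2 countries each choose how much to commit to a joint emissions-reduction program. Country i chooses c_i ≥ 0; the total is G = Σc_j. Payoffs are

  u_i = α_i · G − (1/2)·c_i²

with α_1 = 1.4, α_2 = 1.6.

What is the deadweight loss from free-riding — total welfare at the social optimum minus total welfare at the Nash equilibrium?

2.26

Country i's FOC: ∂u_i/∂c_i = α_i − c_i = 0, so c_i* = α_i.
NE contributions = (1.4, 1.6); G = 3.
W^NE = (Σα)·G − ½Σα_i² = 3² − ½·4.52 = 6.74.
Planner sets c_i = Σα_j = 3 for every i, so G^SO = 2·3 = 6.
W^SO = (Σα)·G^SO − ½·2·(Σα)² = (2/2)·3² = 9.
Deadweight loss = W^SO − W^NE = 2.26.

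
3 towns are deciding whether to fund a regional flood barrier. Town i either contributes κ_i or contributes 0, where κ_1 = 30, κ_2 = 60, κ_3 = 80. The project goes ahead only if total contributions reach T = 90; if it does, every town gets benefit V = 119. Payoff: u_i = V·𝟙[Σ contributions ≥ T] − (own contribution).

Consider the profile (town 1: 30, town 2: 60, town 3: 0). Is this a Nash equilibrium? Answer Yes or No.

Yes

Total = 90 ≥ 90: provided.
Town 1 (pledges 30, payoff 89): dropping to 0 → total 60, payoff 0. No gain.
Town 2 (pledges 60, payoff 59): dropping to 0 → total 30, payoff 0. No gain.
Town 3 (pledges 0, payoff 119): pledging 80 → total 170, payoff 39. No gain.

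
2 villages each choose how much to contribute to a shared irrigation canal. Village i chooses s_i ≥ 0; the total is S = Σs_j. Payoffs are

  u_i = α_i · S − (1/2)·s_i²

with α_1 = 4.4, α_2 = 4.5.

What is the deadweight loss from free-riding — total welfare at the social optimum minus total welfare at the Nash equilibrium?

Village i's FOC: ∂u_i/∂s_i = α_i − s_i = 0, so s_i* = α_i.
NE contributions = (4.4, 4.5); S = 8.9.
W^NE = (Σα)·S − ½Σα_i² = 8.9² − ½·39.61 = 59.405.
Planner sets s_i = Σα_j = 8.9 for every i, so S^SO = 2·8.9 = 17.8.
W^SO = (Σα)·S^SO − ½·2·(Σα)² = (2/2)·8.9² = 79.21.
Deadweight loss = W^SO − W^NE = 19.805.

19.805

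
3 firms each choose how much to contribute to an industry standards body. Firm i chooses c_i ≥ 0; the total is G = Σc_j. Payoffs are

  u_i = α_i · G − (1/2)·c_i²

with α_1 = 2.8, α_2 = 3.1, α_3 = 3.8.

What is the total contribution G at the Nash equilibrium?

Firm i's FOC: ∂u_i/∂c_i = α_i − c_i = 0, so c_i* = α_i.
NE contributions = (2.8, 3.1, 3.8); G = 9.7.

9.7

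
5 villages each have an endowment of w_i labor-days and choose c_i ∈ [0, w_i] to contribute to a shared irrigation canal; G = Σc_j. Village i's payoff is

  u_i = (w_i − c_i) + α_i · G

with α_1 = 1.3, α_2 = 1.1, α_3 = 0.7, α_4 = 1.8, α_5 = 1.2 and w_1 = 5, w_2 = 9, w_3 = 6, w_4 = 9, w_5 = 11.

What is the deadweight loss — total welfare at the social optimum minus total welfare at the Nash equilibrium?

∂u_i/∂c_i = α_i − 1, so village i contributes w_i if α_i > 1, else 0.
α_i > 1 for i ∈ {1, 2, 4, 5}; NE contributions (5, 9, 0, 9, 11), G = 34.
W^NE = Σw_i − G^NE + (Σα_i)·G^NE = 40 + 5.1·34 = 213.4.
Planner: ∂(Σu_j)/∂c_i = Σα_j − 1 = 5.1 > 0, so everyone contributes w_i; G^SO = 40, W^SO = 40 + 5.1·40 = 244.
Deadweight loss = 30.6.

30.6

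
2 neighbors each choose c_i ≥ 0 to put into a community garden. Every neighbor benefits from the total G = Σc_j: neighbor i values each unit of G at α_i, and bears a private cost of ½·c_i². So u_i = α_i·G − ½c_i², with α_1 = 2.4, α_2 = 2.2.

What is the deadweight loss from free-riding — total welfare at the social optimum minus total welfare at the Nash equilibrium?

Neighbor i's FOC: ∂u_i/∂c_i = α_i − c_i = 0, so c_i* = α_i.
NE contributions = (2.4, 2.2); G = 4.6.
W^NE = (Σα)·G − ½Σα_i² = 4.6² − ½·10.6 = 15.86.
Planner sets c_i = Σα_j = 4.6 for every i, so G^SO = 2·4.6 = 9.2.
W^SO = (Σα)·G^SO − ½·2·(Σα)² = (2/2)·4.6² = 21.16.
Deadweight loss = W^SO − W^NE = 5.3.

5.3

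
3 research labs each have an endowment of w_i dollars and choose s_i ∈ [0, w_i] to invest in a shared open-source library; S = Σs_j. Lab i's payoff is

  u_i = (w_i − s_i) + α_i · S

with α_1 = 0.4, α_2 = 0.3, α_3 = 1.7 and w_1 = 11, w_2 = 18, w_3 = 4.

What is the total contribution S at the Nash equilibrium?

4

∂u_i/∂s_i = α_i − 1, so lab i contributes w_i if α_i > 1, else 0.
α_i > 1 for i ∈ {3}; NE contributions (0, 0, 4), S = 4.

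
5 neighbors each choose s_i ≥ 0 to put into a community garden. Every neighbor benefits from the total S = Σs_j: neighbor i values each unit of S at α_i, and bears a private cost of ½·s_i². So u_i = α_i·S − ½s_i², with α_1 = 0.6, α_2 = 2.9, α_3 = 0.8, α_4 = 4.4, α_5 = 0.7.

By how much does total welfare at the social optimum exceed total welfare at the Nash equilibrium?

Neighbor i's FOC: ∂u_i/∂s_i = α_i − s_i = 0, so s_i* = α_i.
NE contributions = (0.6, 2.9, 0.8, 4.4, 0.7); S = 9.4.
W^NE = (Σα)·S − ½Σα_i² = 9.4² − ½·29.26 = 73.73.
Planner sets s_i = Σα_j = 9.4 for every i, so S^SO = 5·9.4 = 47.
W^SO = (Σα)·S^SO − ½·5·(Σα)² = (5/2)·9.4² = 220.9.
Deadweight loss = W^SO − W^NE = 147.17.

147.17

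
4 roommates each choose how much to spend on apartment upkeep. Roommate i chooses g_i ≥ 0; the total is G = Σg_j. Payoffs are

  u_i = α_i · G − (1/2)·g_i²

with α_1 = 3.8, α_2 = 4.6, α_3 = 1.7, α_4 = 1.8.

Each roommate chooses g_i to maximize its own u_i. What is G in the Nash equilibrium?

11.9

Roommate i's FOC: ∂u_i/∂g_i = α_i − g_i = 0, so g_i* = α_i.
NE contributions = (3.8, 4.6, 1.7, 1.8); G = 11.9.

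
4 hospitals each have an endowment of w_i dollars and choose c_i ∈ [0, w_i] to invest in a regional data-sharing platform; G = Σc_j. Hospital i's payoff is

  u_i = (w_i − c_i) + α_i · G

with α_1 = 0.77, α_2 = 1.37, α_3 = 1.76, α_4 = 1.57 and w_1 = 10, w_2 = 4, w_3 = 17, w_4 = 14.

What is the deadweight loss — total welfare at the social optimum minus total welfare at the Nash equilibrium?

44.7

∂u_i/∂c_i = α_i − 1, so hospital i contributes w_i if α_i > 1, else 0.
α_i > 1 for i ∈ {2, 3, 4}; NE contributions (0, 4, 17, 14), G = 35.
W^NE = Σw_i − G^NE + (Σα_i)·G^NE = 45 + 4.47·35 = 201.45.
Planner: ∂(Σu_j)/∂c_i = Σα_j − 1 = 4.47 > 0, so everyone contributes w_i; G^SO = 45, W^SO = 45 + 4.47·45 = 246.15.
Deadweight loss = 44.7.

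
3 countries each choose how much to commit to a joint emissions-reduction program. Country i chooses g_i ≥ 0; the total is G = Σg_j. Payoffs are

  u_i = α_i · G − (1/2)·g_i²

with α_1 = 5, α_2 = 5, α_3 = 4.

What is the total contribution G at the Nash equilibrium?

Country i's FOC: ∂u_i/∂g_i = α_i − g_i = 0, so g_i* = α_i.
NE contributions = (5, 5, 4); G = 14.

14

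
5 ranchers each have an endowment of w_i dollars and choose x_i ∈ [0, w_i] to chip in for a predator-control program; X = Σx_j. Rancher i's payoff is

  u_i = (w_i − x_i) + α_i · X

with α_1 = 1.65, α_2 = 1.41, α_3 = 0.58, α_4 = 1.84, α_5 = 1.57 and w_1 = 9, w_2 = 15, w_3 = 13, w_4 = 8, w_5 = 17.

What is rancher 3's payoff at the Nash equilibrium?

∂u_i/∂x_i = α_i − 1, so rancher i contributes w_i if α_i > 1, else 0.
α_i > 1 for i ∈ {1, 2, 4, 5}; NE contributions (9, 15, 0, 8, 17), X = 49.
u_3 = (13 − 0) + 0.58·49 = 41.42.

41.42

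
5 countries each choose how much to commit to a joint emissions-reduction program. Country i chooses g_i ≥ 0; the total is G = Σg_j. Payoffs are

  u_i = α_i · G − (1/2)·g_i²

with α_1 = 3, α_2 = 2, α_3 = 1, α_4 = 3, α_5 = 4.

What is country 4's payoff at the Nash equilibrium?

Country i's FOC: ∂u_i/∂g_i = α_i − g_i = 0, so g_i* = α_i.
NE contributions = (3, 2, 1, 3, 4); G = 13.
u_4 = α_4·G − ½·(g_4)² = 3·13 − ½·3² = 34.5.

34.5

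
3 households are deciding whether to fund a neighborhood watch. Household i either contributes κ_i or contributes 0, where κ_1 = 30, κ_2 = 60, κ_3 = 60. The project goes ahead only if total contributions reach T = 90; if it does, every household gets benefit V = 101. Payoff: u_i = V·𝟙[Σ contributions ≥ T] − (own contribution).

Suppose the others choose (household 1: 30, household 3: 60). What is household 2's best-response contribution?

Others' total = 90 ≥ 90; contributing adds cost 60 for no extra benefit.
Best response: 0.

0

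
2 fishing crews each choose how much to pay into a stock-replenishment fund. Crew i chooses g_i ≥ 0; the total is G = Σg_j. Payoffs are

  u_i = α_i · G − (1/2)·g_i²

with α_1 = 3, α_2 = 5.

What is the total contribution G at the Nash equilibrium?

Crew i's FOC: ∂u_i/∂g_i = α_i − g_i = 0, so g_i* = α_i.
NE contributions = (3, 5); G = 8.

8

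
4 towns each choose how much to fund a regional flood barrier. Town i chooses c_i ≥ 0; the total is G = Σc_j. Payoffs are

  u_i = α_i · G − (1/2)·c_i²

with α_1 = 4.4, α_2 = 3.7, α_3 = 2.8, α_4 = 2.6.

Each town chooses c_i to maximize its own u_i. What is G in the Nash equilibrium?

13.5

Town i's FOC: ∂u_i/∂c_i = α_i − c_i = 0, so c_i* = α_i.
NE contributions = (4.4, 3.7, 2.8, 2.6); G = 13.5.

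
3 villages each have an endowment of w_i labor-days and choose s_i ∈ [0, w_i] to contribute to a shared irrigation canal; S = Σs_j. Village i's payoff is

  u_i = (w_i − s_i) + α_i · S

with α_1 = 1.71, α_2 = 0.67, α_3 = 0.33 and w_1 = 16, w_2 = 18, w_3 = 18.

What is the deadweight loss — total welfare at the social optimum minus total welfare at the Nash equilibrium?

61.56

∂u_i/∂s_i = α_i − 1, so village i contributes w_i if α_i > 1, else 0.
α_i > 1 for i ∈ {1}; NE contributions (16, 0, 0), S = 16.
W^NE = Σw_i − S^NE + (Σα_i)·S^NE = 52 + 1.71·16 = 79.36.
Planner: ∂(Σu_j)/∂s_i = Σα_j − 1 = 1.71 > 0, so everyone contributes w_i; S^SO = 52, W^SO = 52 + 1.71·52 = 140.92.
Deadweight loss = 61.56.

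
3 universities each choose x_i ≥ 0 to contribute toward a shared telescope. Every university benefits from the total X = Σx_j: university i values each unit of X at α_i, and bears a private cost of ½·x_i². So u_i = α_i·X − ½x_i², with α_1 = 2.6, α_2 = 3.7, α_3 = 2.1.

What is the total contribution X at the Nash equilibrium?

University i's FOC: ∂u_i/∂x_i = α_i − x_i = 0, so x_i* = α_i.
NE contributions = (2.6, 3.7, 2.1); X = 8.4.

8.4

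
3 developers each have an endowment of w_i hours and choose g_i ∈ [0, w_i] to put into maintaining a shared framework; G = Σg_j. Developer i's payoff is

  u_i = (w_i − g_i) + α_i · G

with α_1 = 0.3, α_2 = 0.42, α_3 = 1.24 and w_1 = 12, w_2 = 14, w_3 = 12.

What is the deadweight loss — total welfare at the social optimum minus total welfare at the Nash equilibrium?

24.96

∂u_i/∂g_i = α_i − 1, so developer i contributes w_i if α_i > 1, else 0.
α_i > 1 for i ∈ {3}; NE contributions (0, 0, 12), G = 12.
W^NE = Σw_i − G^NE + (Σα_i)·G^NE = 38 + 0.96·12 = 49.52.
Planner: ∂(Σu_j)/∂g_i = Σα_j − 1 = 0.96 > 0, so everyone contributes w_i; G^SO = 38, W^SO = 38 + 0.96·38 = 74.48.
Deadweight loss = 24.96.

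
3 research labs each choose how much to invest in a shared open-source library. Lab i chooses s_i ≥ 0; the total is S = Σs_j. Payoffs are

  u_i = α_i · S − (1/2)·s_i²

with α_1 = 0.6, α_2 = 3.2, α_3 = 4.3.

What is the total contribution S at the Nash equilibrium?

Lab i's FOC: ∂u_i/∂s_i = α_i − s_i = 0, so s_i* = α_i.
NE contributions = (0.6, 3.2, 4.3); S = 8.1.

8.1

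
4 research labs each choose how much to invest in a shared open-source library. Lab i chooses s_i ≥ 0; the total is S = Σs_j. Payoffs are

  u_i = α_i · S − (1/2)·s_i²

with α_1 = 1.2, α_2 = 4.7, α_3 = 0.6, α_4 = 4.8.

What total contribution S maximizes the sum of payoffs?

45.2

Planner FOC: ∂(Σu_j)/∂s_i = (Σα_j) − s_i = 0, so s_i^SO = Σα_j = 11.3 for every i; S^SO = 45.2.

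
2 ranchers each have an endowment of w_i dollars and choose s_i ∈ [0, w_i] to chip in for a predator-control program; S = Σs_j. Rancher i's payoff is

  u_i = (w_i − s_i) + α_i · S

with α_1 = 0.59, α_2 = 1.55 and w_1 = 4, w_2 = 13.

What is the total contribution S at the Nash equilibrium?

13

∂u_i/∂s_i = α_i − 1, so rancher i contributes w_i if α_i > 1, else 0.
α_i > 1 for i ∈ {2}; NE contributions (0, 13), S = 13.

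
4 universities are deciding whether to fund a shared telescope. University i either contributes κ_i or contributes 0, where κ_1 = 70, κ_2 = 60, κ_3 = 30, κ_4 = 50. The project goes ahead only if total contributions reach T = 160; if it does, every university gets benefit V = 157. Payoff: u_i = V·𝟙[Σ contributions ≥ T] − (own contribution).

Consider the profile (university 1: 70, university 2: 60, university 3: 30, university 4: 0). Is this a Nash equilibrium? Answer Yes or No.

Total = 160 ≥ 160: provided.
University 1 (pledges 70, payoff 87): dropping to 0 → total 90, payoff 0. No gain.
University 2 (pledges 60, payoff 97): dropping to 0 → total 100, payoff 0. No gain.
University 3 (pledges 30, payoff 127): dropping to 0 → total 130, payoff 0. No gain.
University 4 (pledges 0, payoff 157): pledging 50 → total 210, payoff 107. No gain.

Yes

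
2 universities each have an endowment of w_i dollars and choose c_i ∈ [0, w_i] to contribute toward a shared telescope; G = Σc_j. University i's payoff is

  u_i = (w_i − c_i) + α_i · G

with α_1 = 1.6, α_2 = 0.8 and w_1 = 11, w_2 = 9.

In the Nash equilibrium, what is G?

11

∂u_i/∂c_i = α_i − 1, so university i contributes w_i if α_i > 1, else 0.
α_i > 1 for i ∈ {1}; NE contributions (11, 0), G = 11.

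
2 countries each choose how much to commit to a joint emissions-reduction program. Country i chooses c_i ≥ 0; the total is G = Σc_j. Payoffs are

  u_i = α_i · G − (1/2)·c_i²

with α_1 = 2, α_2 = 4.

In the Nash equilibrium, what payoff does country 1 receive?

10

Country i's FOC: ∂u_i/∂c_i = α_i − c_i = 0, so c_i* = α_i.
NE contributions = (2, 4); G = 6.
u_1 = α_1·G − ½·(c_1)² = 2·6 − ½·2² = 10.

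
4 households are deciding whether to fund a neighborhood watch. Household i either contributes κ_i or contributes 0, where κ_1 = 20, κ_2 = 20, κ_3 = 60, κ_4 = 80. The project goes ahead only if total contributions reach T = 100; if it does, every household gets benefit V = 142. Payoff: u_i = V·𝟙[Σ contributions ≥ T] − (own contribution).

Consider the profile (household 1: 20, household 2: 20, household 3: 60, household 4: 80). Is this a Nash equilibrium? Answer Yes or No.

Total = 180 ≥ 100: provided.
Household 1 (pledges 20, payoff 122): dropping to 0 → total 160, payoff 142. Profitable deviation.

No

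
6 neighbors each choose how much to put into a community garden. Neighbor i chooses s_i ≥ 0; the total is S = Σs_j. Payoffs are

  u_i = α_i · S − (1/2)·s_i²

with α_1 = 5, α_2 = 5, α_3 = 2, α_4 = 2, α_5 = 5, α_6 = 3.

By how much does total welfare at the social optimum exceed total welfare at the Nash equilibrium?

1014

Neighbor i's FOC: ∂u_i/∂s_i = α_i − s_i = 0, so s_i* = α_i.
NE contributions = (5, 5, 2, 2, 5, 3); S = 22.
W^NE = (Σα)·S − ½Σα_i² = 22² − ½·92 = 438.
Planner sets s_i = Σα_j = 22 for every i, so S^SO = 6·22 = 132.
W^SO = (Σα)·S^SO − ½·6·(Σα)² = (6/2)·22² = 1452.
Deadweight loss = W^SO − W^NE = 1014.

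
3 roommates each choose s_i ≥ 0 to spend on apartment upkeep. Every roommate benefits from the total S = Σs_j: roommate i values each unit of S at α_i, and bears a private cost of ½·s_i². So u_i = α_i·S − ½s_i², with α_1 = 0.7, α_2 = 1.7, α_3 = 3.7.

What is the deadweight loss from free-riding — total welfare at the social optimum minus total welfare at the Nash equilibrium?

Roommate i's FOC: ∂u_i/∂s_i = α_i − s_i = 0, so s_i* = α_i.
NE contributions = (0.7, 1.7, 3.7); S = 6.1.
W^NE = (Σα)·S − ½Σα_i² = 6.1² − ½·17.07 = 28.675.
Planner sets s_i = Σα_j = 6.1 for every i, so S^SO = 3·6.1 = 18.3.
W^SO = (Σα)·S^SO − ½·3·(Σα)² = (3/2)·6.1² = 55.815.
Deadweight loss = W^SO − W^NE = 27.14.

27.14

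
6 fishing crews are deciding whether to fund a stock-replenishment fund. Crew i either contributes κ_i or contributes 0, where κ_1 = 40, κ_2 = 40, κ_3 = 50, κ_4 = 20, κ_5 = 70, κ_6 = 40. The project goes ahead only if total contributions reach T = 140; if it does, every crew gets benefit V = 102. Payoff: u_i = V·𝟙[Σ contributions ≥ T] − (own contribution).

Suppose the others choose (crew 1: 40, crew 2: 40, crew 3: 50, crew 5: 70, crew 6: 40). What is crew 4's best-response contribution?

Others' total = 240 ≥ 140; contributing adds cost 20 for no extra benefit.
Best response: 0.

0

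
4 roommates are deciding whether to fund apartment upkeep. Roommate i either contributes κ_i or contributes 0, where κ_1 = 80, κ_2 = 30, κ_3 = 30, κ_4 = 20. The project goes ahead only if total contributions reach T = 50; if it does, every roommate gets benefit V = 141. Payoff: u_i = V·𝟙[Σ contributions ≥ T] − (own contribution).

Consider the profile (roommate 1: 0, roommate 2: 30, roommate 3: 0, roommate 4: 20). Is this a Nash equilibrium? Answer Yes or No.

Yes

Total = 50 ≥ 50: provided.
Roommate 1 (pledges 0, payoff 141): pledging 80 → total 130, payoff 61. No gain.
Roommate 2 (pledges 30, payoff 111): dropping to 0 → total 20, payoff 0. No gain.
Roommate 3 (pledges 0, payoff 141): pledging 30 → total 80, payoff 111. No gain.
Roommate 4 (pledges 20, payoff 121): dropping to 0 → total 30, payoff 0. No gain.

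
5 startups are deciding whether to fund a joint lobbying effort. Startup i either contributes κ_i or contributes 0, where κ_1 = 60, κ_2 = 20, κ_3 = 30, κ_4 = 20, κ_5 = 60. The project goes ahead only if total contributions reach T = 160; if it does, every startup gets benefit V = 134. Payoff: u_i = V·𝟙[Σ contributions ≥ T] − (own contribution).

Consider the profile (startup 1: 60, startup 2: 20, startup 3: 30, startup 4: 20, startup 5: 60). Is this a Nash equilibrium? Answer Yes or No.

No

Total = 190 ≥ 160: provided.
Startup 1 (pledges 60, payoff 74): dropping to 0 → total 130, payoff 0. No gain.
Startup 2 (pledges 20, payoff 114): dropping to 0 → total 170, payoff 134. Profitable deviation.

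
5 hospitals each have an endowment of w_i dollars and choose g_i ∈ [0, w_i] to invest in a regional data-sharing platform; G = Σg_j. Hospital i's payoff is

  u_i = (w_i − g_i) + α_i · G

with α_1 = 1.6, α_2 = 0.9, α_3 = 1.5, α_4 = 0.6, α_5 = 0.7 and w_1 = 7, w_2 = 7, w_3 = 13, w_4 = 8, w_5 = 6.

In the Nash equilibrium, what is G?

∂u_i/∂g_i = α_i − 1, so hospital i contributes w_i if α_i > 1, else 0.
α_i > 1 for i ∈ {1, 3}; NE contributions (7, 0, 13, 0, 0), G = 20.

20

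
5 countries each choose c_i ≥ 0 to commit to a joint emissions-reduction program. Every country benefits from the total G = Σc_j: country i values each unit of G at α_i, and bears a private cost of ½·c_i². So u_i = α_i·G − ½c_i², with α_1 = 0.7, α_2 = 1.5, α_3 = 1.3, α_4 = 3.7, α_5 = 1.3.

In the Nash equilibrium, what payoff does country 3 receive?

Country i's FOC: ∂u_i/∂c_i = α_i − c_i = 0, so c_i* = α_i.
NE contributions = (0.7, 1.5, 1.3, 3.7, 1.3); G = 8.5.
u_3 = α_3·G − ½·(c_3)² = 1.3·8.5 − ½·1.3² = 10.205.

10.205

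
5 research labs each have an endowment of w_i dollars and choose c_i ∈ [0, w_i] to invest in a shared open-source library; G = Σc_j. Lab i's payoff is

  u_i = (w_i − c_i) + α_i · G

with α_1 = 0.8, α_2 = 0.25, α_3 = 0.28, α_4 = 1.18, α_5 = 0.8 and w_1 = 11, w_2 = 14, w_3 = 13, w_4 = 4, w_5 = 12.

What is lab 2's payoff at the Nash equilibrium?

15

∂u_i/∂c_i = α_i − 1, so lab i contributes w_i if α_i > 1, else 0.
α_i > 1 for i ∈ {4}; NE contributions (0, 0, 0, 4, 0), G = 4.
u_2 = (14 − 0) + 0.25·4 = 15.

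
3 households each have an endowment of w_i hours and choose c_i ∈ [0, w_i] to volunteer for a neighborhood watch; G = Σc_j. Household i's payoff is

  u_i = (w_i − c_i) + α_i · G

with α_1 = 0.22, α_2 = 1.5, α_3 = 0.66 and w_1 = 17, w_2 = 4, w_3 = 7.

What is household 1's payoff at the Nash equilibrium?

∂u_i/∂c_i = α_i − 1, so household i contributes w_i if α_i > 1, else 0.
α_i > 1 for i ∈ {2}; NE contributions (0, 4, 0), G = 4.
u_1 = (17 − 0) + 0.22·4 = 17.88.

17.88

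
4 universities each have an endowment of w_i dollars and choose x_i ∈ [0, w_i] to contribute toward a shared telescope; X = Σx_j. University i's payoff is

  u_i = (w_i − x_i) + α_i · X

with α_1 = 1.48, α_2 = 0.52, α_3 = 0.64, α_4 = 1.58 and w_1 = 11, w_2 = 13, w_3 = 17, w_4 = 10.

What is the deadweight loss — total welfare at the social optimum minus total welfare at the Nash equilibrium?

∂u_i/∂x_i = α_i − 1, so university i contributes w_i if α_i > 1, else 0.
α_i > 1 for i ∈ {1, 4}; NE contributions (11, 0, 0, 10), X = 21.
W^NE = Σw_i − X^NE + (Σα_i)·X^NE = 51 + 3.22·21 = 118.62.
Planner: ∂(Σu_j)/∂x_i = Σα_j − 1 = 3.22 > 0, so everyone contributes w_i; X^SO = 51, W^SO = 51 + 3.22·51 = 215.22.
Deadweight loss = 96.6.

96.6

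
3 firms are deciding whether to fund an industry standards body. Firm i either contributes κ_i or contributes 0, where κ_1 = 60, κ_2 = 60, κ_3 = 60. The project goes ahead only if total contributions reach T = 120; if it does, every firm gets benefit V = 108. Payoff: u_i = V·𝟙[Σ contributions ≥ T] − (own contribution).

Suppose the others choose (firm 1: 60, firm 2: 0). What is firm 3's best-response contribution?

60

Others' total = 60. Contributing 60 brings total to 120 ≥ 120: gain V − κ_3 = 48.
Best response: 60.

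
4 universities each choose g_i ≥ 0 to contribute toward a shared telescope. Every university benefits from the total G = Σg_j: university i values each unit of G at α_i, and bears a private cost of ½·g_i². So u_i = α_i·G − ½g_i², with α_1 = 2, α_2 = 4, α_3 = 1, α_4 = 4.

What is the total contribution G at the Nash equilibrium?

University i's FOC: ∂u_i/∂g_i = α_i − g_i = 0, so g_i* = α_i.
NE contributions = (2, 4, 1, 4); G = 11.

11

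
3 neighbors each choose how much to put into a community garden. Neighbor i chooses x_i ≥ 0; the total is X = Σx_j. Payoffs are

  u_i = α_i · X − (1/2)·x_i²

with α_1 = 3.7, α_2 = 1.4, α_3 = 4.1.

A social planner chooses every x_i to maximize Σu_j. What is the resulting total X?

27.6

Planner FOC: ∂(Σu_j)/∂x_i = (Σα_j) − x_i = 0, so x_i^SO = Σα_j = 9.2 for every i; X^SO = 27.6.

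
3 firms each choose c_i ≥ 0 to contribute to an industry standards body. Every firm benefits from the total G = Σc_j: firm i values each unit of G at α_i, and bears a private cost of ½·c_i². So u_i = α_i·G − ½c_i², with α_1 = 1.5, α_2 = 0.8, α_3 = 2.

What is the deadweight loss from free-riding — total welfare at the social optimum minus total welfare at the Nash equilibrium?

12.69

Firm i's FOC: ∂u_i/∂c_i = α_i − c_i = 0, so c_i* = α_i.
NE contributions = (1.5, 0.8, 2); G = 4.3.
W^NE = (Σα)·G − ½Σα_i² = 4.3² − ½·6.89 = 15.045.
Planner sets c_i = Σα_j = 4.3 for every i, so G^SO = 3·4.3 = 12.9.
W^SO = (Σα)·G^SO − ½·3·(Σα)² = (3/2)·4.3² = 27.735.
Deadweight loss = W^SO − W^NE = 12.69.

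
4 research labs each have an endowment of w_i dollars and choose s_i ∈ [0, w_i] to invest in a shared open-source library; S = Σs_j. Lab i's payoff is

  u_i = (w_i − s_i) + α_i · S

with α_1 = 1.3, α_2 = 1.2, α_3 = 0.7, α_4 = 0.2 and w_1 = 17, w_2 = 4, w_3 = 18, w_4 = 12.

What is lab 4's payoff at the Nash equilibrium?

∂u_i/∂s_i = α_i − 1, so lab i contributes w_i if α_i > 1, else 0.
α_i > 1 for i ∈ {1, 2}; NE contributions (17, 4, 0, 0), S = 21.
u_4 = (12 − 0) + 0.2·21 = 16.2.

16.2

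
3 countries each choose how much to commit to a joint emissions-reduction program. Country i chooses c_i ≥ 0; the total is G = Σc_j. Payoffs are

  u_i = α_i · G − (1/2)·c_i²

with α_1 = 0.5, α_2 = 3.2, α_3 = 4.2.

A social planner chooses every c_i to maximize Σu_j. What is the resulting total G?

23.7

Planner FOC: ∂(Σu_j)/∂c_i = (Σα_j) − c_i = 0, so c_i^SO = Σα_j = 7.9 for every i; G^SO = 23.7.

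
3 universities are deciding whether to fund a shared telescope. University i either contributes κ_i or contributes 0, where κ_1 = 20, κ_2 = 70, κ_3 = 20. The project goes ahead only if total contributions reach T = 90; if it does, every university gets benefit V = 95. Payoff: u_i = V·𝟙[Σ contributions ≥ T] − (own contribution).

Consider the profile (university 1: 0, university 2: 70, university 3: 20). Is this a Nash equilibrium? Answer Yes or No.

Yes

Total = 90 ≥ 90: provided.
University 1 (pledges 0, payoff 95): pledging 20 → total 110, payoff 75. No gain.
University 2 (pledges 70, payoff 25): dropping to 0 → total 20, payoff 0. No gain.
University 3 (pledges 20, payoff 75): dropping to 0 → total 70, payoff 0. No gain.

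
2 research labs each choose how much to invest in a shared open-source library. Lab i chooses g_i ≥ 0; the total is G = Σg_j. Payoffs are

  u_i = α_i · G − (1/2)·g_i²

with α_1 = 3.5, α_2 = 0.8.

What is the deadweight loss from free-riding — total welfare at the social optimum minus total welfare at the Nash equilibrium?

6.445

Lab i's FOC: ∂u_i/∂g_i = α_i − g_i = 0, so g_i* = α_i.
NE contributions = (3.5, 0.8); G = 4.3.
W^NE = (Σα)·G − ½Σα_i² = 4.3² − ½·12.89 = 12.045.
Planner sets g_i = Σα_j = 4.3 for every i, so G^SO = 2·4.3 = 8.6.
W^SO = (Σα)·G^SO − ½·2·(Σα)² = (2/2)·4.3² = 18.49.
Deadweight loss = W^SO − W^NE = 6.445.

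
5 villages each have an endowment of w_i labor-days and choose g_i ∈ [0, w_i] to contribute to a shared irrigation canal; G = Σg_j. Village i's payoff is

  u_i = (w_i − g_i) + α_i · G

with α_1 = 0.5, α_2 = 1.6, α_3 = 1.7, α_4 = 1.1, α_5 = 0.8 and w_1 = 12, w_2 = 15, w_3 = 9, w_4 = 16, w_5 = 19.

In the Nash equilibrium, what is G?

40

∂u_i/∂g_i = α_i − 1, so village i contributes w_i if α_i > 1, else 0.
α_i > 1 for i ∈ {2, 3, 4}; NE contributions (0, 15, 9, 16, 0), G = 40.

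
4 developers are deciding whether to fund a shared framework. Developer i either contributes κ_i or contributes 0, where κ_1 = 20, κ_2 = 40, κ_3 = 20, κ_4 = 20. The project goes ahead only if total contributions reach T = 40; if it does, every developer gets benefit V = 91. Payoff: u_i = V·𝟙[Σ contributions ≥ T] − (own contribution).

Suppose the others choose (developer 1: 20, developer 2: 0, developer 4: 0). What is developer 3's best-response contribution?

Others' total = 20. Contributing 20 brings total to 40 ≥ 40: gain V − κ_3 = 71.
Best response: 20.

20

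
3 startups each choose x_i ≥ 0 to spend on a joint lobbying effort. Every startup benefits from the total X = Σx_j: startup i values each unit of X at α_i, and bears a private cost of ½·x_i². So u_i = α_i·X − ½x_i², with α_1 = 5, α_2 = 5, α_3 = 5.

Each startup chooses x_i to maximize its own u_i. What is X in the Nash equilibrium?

15

Startup i's FOC: ∂u_i/∂x_i = α_i − x_i = 0, so x_i* = α_i.
NE contributions = (5, 5, 5); X = 15.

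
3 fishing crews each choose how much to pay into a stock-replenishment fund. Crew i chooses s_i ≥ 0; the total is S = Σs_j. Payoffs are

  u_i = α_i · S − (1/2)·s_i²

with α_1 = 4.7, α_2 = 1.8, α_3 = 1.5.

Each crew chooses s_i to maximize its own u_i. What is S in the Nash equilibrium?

Crew i's FOC: ∂u_i/∂s_i = α_i − s_i = 0, so s_i* = α_i.
NE contributions = (4.7, 1.8, 1.5); S = 8.

8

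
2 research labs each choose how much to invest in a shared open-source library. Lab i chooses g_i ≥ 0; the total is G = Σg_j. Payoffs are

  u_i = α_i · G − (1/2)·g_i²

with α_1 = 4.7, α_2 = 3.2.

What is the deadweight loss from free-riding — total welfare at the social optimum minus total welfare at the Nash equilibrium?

Lab i's FOC: ∂u_i/∂g_i = α_i − g_i = 0, so g_i* = α_i.
NE contributions = (4.7, 3.2); G = 7.9.
W^NE = (Σα)·G − ½Σα_i² = 7.9² − ½·32.33 = 46.245.
Planner sets g_i = Σα_j = 7.9 for every i, so G^SO = 2·7.9 = 15.8.
W^SO = (Σα)·G^SO − ½·2·(Σα)² = (2/2)·7.9² = 62.41.
Deadweight loss = W^SO − W^NE = 16.165.

16.165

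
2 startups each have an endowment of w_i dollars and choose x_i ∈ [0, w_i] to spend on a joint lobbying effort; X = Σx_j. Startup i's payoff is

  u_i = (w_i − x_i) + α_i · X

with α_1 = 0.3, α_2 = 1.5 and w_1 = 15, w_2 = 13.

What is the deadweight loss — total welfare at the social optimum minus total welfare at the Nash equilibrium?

∂u_i/∂x_i = α_i − 1, so startup i contributes w_i if α_i > 1, else 0.
α_i > 1 for i ∈ {2}; NE contributions (0, 13), X = 13.
W^NE = Σw_i − X^NE + (Σα_i)·X^NE = 28 + 0.8·13 = 38.4.
Planner: ∂(Σu_j)/∂x_i = Σα_j − 1 = 0.8 > 0, so everyone contributes w_i; X^SO = 28, W^SO = 28 + 0.8·28 = 50.4.
Deadweight loss = 12.

12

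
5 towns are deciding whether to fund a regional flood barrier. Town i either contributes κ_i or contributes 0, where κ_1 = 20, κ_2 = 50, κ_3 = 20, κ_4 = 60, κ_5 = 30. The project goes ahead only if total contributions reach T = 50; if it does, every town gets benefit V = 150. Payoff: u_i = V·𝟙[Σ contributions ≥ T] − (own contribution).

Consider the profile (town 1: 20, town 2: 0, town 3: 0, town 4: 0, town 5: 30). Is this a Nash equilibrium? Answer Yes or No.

Yes

Total = 50 ≥ 50: provided.
Town 1 (pledges 20, payoff 130): dropping to 0 → total 30, payoff 0. No gain.
Town 2 (pledges 0, payoff 150): pledging 50 → total 100, payoff 100. No gain.
Town 3 (pledges 0, payoff 150): pledging 20 → total 70, payoff 130. No gain.
Town 4 (pledges 0, payoff 150): pledging 60 → total 110, payoff 90. No gain.
Town 5 (pledges 30, payoff 120): dropping to 0 → total 20, payoff 0. No gain.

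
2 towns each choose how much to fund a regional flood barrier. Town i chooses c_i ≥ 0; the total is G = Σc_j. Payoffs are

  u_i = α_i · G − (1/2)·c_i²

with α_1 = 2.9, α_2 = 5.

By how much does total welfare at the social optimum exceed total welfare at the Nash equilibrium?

Town i's FOC: ∂u_i/∂c_i = α_i − c_i = 0, so c_i* = α_i.
NE contributions = (2.9, 5); G = 7.9.
W^NE = (Σα)·G − ½Σα_i² = 7.9² − ½·33.41 = 45.705.
Planner sets c_i = Σα_j = 7.9 for every i, so G^SO = 2·7.9 = 15.8.
W^SO = (Σα)·G^SO − ½·2·(Σα)² = (2/2)·7.9² = 62.41.
Deadweight loss = W^SO − W^NE = 16.705.

16.705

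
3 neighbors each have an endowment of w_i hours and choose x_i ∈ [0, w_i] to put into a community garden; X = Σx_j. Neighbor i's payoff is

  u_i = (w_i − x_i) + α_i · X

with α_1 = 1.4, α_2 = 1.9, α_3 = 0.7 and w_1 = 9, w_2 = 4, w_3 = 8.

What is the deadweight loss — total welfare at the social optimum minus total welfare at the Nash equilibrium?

∂u_i/∂x_i = α_i − 1, so neighbor i contributes w_i if α_i > 1, else 0.
α_i > 1 for i ∈ {1, 2}; NE contributions (9, 4, 0), X = 13.
W^NE = Σw_i − X^NE + (Σα_i)·X^NE = 21 + 3·13 = 60.
Planner: ∂(Σu_j)/∂x_i = Σα_j − 1 = 3 > 0, so everyone contributes w_i; X^SO = 21, W^SO = 21 + 3·21 = 84.
Deadweight loss = 24.

24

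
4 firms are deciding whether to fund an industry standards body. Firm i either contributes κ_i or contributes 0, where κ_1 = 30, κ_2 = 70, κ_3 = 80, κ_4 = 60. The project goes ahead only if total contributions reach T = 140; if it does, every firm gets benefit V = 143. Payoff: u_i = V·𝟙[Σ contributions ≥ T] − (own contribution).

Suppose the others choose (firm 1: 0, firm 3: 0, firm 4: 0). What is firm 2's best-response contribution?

Others' total = 0. Even contributing 70 gives 70 < 140: no benefit either way.
Best response: 0.

0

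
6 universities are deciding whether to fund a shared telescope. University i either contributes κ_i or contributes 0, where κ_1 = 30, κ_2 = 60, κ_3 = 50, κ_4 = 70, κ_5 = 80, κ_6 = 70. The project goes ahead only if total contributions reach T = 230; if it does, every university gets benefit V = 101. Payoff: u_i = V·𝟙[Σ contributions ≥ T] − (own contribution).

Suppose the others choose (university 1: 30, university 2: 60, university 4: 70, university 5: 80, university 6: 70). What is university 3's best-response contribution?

0

Others' total = 310 ≥ 230; contributing adds cost 50 for no extra benefit.
Best response: 0.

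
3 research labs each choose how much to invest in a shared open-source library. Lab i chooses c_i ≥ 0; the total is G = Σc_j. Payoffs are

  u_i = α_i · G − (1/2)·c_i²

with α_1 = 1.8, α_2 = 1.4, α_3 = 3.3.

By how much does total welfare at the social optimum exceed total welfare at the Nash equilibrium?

Lab i's FOC: ∂u_i/∂c_i = α_i − c_i = 0, so c_i* = α_i.
NE contributions = (1.8, 1.4, 3.3); G = 6.5.
W^NE = (Σα)·G − ½Σα_i² = 6.5² − ½·16.09 = 34.205.
Planner sets c_i = Σα_j = 6.5 for every i, so G^SO = 3·6.5 = 19.5.
W^SO = (Σα)·G^SO − ½·3·(Σα)² = (3/2)·6.5² = 63.375.
Deadweight loss = W^SO − W^NE = 29.17.

29.17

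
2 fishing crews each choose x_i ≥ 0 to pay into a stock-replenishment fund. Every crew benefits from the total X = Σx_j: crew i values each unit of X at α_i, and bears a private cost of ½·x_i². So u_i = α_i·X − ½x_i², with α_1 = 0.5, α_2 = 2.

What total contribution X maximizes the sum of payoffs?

Planner FOC: ∂(Σu_j)/∂x_i = (Σα_j) − x_i = 0, so x_i^SO = Σα_j = 2.5 for every i; X^SO = 5.

5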